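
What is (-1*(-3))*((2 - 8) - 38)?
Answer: -132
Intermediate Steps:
(-1*(-3))*((2 - 8) - 38) = 3*(-6 - 38) = 3*(-44) = -132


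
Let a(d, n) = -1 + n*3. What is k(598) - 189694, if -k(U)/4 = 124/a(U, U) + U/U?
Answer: -340129010/1793 ≈ -1.8970e+5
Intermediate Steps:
a(d, n) = -1 + 3*n
k(U) = -4 - 496/(-1 + 3*U) (k(U) = -4*(124/(-1 + 3*U) + U/U) = -4*(124/(-1 + 3*U) + 1) = -4*(1 + 124/(-1 + 3*U)) = -4 - 496/(-1 + 3*U))
k(598) - 189694 = 12*(-41 - 1*598)/(-1 + 3*598) - 189694 = 12*(-41 - 598)/(-1 + 1794) - 189694 = 12*(-639)/1793 - 189694 = 12*(1/1793)*(-639) - 189694 = -7668/1793 - 189694 = -340129010/1793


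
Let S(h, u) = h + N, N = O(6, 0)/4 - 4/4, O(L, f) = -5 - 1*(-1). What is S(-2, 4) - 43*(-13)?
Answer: 555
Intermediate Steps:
O(L, f) = -4 (O(L, f) = -5 + 1 = -4)
N = -2 (N = -4/4 - 4/4 = -4*1/4 - 4*1/4 = -1 - 1 = -2)
S(h, u) = -2 + h (S(h, u) = h - 2 = -2 + h)
S(-2, 4) - 43*(-13) = (-2 - 2) - 43*(-13) = -4 + 559 = 555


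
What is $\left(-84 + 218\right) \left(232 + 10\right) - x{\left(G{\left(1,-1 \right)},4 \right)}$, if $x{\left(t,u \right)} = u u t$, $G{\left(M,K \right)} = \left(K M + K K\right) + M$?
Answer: $32412$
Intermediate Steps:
$G{\left(M,K \right)} = M + K^{2} + K M$ ($G{\left(M,K \right)} = \left(K M + K^{2}\right) + M = \left(K^{2} + K M\right) + M = M + K^{2} + K M$)
$x{\left(t,u \right)} = t u^{2}$ ($x{\left(t,u \right)} = u^{2} t = t u^{2}$)
$\left(-84 + 218\right) \left(232 + 10\right) - x{\left(G{\left(1,-1 \right)},4 \right)} = \left(-84 + 218\right) \left(232 + 10\right) - \left(1 + \left(-1\right)^{2} - 1\right) 4^{2} = 134 \cdot 242 - \left(1 + 1 - 1\right) 16 = 32428 - 1 \cdot 16 = 32428 - 16 = 32412$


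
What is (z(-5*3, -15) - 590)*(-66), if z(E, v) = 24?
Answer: 37356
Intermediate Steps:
(z(-5*3, -15) - 590)*(-66) = (24 - 590)*(-66) = -566*(-66) = 37356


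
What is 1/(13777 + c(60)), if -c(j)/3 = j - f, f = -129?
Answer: 1/13210 ≈ 7.5700e-5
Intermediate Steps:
c(j) = -387 - 3*j (c(j) = -3*(j - 1*(-129)) = -3*(j + 129) = -3*(129 + j) = -387 - 3*j)
1/(13777 + c(60)) = 1/(13777 + (-387 - 3*60)) = 1/(13777 + (-387 - 180)) = 1/(13777 - 567) = 1/13210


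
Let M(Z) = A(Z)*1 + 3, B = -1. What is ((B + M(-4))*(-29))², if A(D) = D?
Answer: 3364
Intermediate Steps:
M(Z) = 3 + Z (M(Z) = Z*1 + 3 = Z + 3 = 3 + Z)
((B + M(-4))*(-29))² = ((-1 + (3 - 4))*(-29))² = ((-1 - 1)*(-29))² = (-2*(-29))² = 58² = 3364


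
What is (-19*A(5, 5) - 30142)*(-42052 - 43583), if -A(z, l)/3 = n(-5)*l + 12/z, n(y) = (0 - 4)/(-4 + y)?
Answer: 2558648202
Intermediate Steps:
n(y) = -4/(-4 + y)
A(z, l) = -36/z - 4*l/3 (A(z, l) = -3*((-4/(-4 - 5))*l + 12/z) = -3*((-4/(-9))*l + 12/z) = -3*((-4*(-1/9))*l + 12/z) = -3*(4*l/9 + 12/z) = -3*(12/z + 4*l/9) = -36/z - 4*l/3)
(-19*A(5, 5) - 30142)*(-42052 - 43583) = (-19*(-36/5 - 4/3*5) - 30142)*(-42052 - 43583) = (-19*(-36*1/5 - 20/3) - 30142)*(-85635) = (-19*(-36/5 - 20/3) - 30142)*(-85635) = (-19*(-208/15) - 30142)*(-85635) = (3952/15 - 30142)*(-85635) = -448178/15*(-85635) = 2558648202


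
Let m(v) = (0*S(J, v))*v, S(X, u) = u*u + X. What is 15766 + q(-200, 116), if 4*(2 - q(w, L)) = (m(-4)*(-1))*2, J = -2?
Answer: 15768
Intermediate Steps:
S(X, u) = X + u**2 (S(X, u) = u**2 + X = X + u**2)
m(v) = 0 (m(v) = (0*(-2 + v**2))*v = 0*v = 0)
q(w, L) = 2 (q(w, L) = 2 - 0*(-1)*2/4 = 2 - 0*2 = 2 - 1/4*0 = 2 + 0 = 2)
15766 + q(-200, 116) = 15766 + 2 = 15768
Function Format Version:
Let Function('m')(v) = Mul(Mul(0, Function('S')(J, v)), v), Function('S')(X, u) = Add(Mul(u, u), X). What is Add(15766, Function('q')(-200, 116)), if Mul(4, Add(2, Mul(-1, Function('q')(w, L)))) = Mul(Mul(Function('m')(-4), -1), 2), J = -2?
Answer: 15768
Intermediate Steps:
Function('S')(X, u) = Add(X, Pow(u, 2)) (Function('S')(X, u) = Add(Pow(u, 2), X) = Add(X, Pow(u, 2)))
Function('m')(v) = 0 (Function('m')(v) = Mul(Mul(0, Add(-2, Pow(v, 2))), v) = Mul(0, v) = 0)
Function('q')(w, L) = 2 (Function('q')(w, L) = Add(2, Mul(Rational(-1, 4), Mul(Mul(0, -1), 2))) = Add(2, Mul(Rational(-1, 4), Mul(0, 2))) = Add(2, Mul(Rational(-1, 4), 0)) = Add(2, 0) = 2)
Add(15766, Function('q')(-200, 116)) = Add(15766, 2) = 15768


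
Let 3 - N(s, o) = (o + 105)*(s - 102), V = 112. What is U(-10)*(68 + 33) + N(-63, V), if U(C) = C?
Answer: 34798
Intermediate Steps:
N(s, o) = 3 - (-102 + s)*(105 + o) (N(s, o) = 3 - (o + 105)*(s - 102) = 3 - (105 + o)*(-102 + s) = 3 - (-102 + s)*(105 + o))
U(-10)*(68 + 33) + N(-63, V) = -10*(68 + 33) + (10713 - 105*(-63) + 102*112 - 1*112*(-63)) = -10*101 + (10713 + 6615 + 11424 + 7056) = -1010 + 35808 = 34798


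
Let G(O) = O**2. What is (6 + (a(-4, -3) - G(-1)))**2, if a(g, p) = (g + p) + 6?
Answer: 16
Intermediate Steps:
a(g, p) = 6 + g + p
(6 + (a(-4, -3) - G(-1)))**2 = (6 + ((6 - 4 - 3) - 1*(-1)**2))**2 = (6 + (-1 - 1*1))**2 = (6 + (-1 - 1))**2 = (6 - 2)**2 = 4**2 = 16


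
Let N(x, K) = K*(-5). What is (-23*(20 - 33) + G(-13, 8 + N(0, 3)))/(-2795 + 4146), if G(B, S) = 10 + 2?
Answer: 311/1351 ≈ 0.23020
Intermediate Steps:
N(x, K) = -5*K
G(B, S) = 12
(-23*(20 - 33) + G(-13, 8 + N(0, 3)))/(-2795 + 4146) = (-23*(20 - 33) + 12)/(-2795 + 4146) = (-23*(-13) + 12)/1351 = (299 + 12)*(1/1351) = 311*(1/1351) = 311/1351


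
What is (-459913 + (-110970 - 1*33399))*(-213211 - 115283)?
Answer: 198503011308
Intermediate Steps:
(-459913 + (-110970 - 1*33399))*(-213211 - 115283) = (-459913 + (-110970 - 33399))*(-328494) = (-459913 - 144369)*(-328494) = -604282*(-328494) = 198503011308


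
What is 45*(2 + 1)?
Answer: 135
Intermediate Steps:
45*(2 + 1) = 45*3 = 135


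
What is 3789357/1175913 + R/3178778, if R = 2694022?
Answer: 2535576692972/622994395719 ≈ 4.0700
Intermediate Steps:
3789357/1175913 + R/3178778 = 3789357/1175913 + 2694022/3178778 = 3789357*(1/1175913) + 2694022*(1/3178778) = 1263119/391971 + 1347011/1589389 = 2535576692972/622994395719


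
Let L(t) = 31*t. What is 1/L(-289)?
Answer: -1/8959 ≈ -0.00011162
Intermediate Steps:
1/L(-289) = 1/(31*(-289)) = 1/(-8959) = -1/8959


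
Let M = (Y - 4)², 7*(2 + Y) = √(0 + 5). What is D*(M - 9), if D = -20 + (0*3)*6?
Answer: -26560/49 + 240*√5/7 ≈ -465.38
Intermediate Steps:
Y = -2 + √5/7 (Y = -2 + √(0 + 5)/7 = -2 + √5/7 ≈ -1.6806)
M = (-6 + √5/7)² (M = ((-2 + √5/7) - 4)² = (-6 + √5/7)² ≈ 32.269)
D = -20 (D = -20 + 0*6 = -20 + 0 = -20)
D*(M - 9) = -20*((42 - √5)²/49 - 9) = -20*(-9 + (42 - √5)²/49) = 180 - 20*(42 - √5)²/49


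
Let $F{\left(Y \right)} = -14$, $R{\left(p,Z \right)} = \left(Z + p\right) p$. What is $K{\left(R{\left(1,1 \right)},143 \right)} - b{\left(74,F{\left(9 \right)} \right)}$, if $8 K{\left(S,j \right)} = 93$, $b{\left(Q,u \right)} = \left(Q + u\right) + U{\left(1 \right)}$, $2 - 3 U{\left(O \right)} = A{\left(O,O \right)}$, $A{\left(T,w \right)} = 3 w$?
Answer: $- \frac{1153}{24} \approx -48.042$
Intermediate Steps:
$U{\left(O \right)} = \frac{2}{3} - O$ ($U{\left(O \right)} = \frac{2}{3} - \frac{3 O}{3} = \frac{2}{3} - O$)
$R{\left(p,Z \right)} = p \left(Z + p\right)$
$b{\left(Q,u \right)} = - \frac{1}{3} + Q + u$ ($b{\left(Q,u \right)} = \left(Q + u\right) + \left(\frac{2}{3} - 1\right) = \left(Q + u\right) - \frac{1}{3} = - \frac{1}{3} + Q + u$)
$K{\left(S,j \right)} = \frac{93}{8}$ ($K{\left(S,j \right)} = \frac{1}{8} \cdot 93 = \frac{93}{8}$)
$K{\left(R{\left(1,1 \right)},143 \right)} - b{\left(74,F{\left(9 \right)} \right)} = \frac{93}{8} - \left(- \frac{1}{3} + 74 - 14\right) = \frac{93}{8} - \frac{179}{3} = - \frac{1153}{24}$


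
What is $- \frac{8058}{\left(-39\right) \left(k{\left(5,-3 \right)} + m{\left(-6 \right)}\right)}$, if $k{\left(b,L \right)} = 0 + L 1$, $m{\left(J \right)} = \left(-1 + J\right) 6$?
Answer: $- \frac{2686}{585} \approx -4.5915$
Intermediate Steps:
$m{\left(J \right)} = -6 + 6 J$
$k{\left(b,L \right)} = L$ ($k{\left(b,L \right)} = 0 + L = L$)
$- \frac{8058}{\left(-39\right) \left(k{\left(5,-3 \right)} + m{\left(-6 \right)}\right)} = - \frac{8058}{\left(-39\right) \left(-3 + \left(-6 + 6 \left(-6\right)\right)\right)} = - \frac{8058}{\left(-39\right) \left(-3 - 42\right)} = - \frac{8058}{\left(-39\right) \left(-45\right)} = - \frac{8058}{1755} = \left(-8058\right) \frac{1}{1755} = - \frac{2686}{585}$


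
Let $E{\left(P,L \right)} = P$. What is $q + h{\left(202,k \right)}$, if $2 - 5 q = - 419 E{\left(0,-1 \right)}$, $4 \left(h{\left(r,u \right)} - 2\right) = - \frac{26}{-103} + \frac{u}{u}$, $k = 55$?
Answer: $\frac{5589}{2060} \approx 2.7131$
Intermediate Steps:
$h{\left(r,u \right)} = \frac{953}{412}$ ($h{\left(r,u \right)} = 2 + \frac{- \frac{26}{-103} + \frac{u}{u}}{4} = 2 + \frac{\left(-26\right) \left(- \frac{1}{103}\right) + 1}{4} = 2 + \frac{\frac{26}{103} + 1}{4} = 2 + \frac{1}{4} \cdot \frac{129}{103} = 2 + \frac{129}{412} = \frac{953}{412}$)
$q = \frac{2}{5}$ ($q = \frac{2}{5} - \frac{\left(-419\right) 0}{5} = \frac{2}{5} - 0 = \frac{2}{5} + 0 = \frac{2}{5} \approx 0.4$)
$q + h{\left(202,k \right)} = \frac{2}{5} + \frac{953}{412} = \frac{5589}{2060}$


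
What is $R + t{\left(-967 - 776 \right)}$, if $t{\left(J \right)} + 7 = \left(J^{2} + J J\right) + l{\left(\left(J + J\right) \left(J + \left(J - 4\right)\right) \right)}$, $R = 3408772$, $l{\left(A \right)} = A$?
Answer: $21651003$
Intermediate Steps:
$t{\left(J \right)} = -7 + 2 J^{2} + 2 J \left(-4 + 2 J\right)$ ($t{\left(J \right)} = -7 + \left(\left(J^{2} + J J\right) + \left(J + J\right) \left(J + \left(J - 4\right)\right)\right) = -7 + \left(\left(J^{2} + J^{2}\right) + 2 J \left(J + \left(-4 + J\right)\right)\right) = -7 + \left(2 J^{2} + 2 J \left(-4 + 2 J\right)\right) = -7 + 2 J^{2} + 2 J \left(-4 + 2 J\right)$)
$R + t{\left(-967 - 776 \right)} = 3408772 - \left(7 - 6 \left(-967 - 776\right)^{2} + 8 \left(-967 - 776\right)\right) = 3408772 - \left(-13937 - 18228294\right) = 3408772 + \left(-7 + 13944 + 6 \cdot 3038049\right) = 3408772 + \left(-7 + 13944 + 18228294\right) = 3408772 + 18242231 = 21651003$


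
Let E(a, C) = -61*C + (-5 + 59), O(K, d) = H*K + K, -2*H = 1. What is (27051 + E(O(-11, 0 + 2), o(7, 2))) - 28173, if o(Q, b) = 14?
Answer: -1922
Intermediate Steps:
H = -1/2 (H = -1/2*1 = -1/2 ≈ -0.50000)
O(K, d) = K/2 (O(K, d) = -K/2 + K = K/2)
E(a, C) = 54 - 61*C (E(a, C) = -61*C + 54 = 54 - 61*C)
(27051 + E(O(-11, 0 + 2), o(7, 2))) - 28173 = (27051 + (54 - 61*14)) - 28173 = (27051 + (54 - 854)) - 28173 = (27051 - 800) - 28173 = 26251 - 28173 = -1922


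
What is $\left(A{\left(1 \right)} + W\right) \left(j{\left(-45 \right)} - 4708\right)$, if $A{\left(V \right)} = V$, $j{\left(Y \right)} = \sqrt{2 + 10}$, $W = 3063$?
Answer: $-14425312 + 6128 \sqrt{3} \approx -1.4415 \cdot 10^{7}$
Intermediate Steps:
$j{\left(Y \right)} = 2 \sqrt{3}$ ($j{\left(Y \right)} = \sqrt{12} = 2 \sqrt{3}$)
$\left(A{\left(1 \right)} + W\right) \left(j{\left(-45 \right)} - 4708\right) = \left(1 + 3063\right) \left(2 \sqrt{3} - 4708\right) = 3064 \left(-4708 + 2 \sqrt{3}\right) = -14425312 + 6128 \sqrt{3}$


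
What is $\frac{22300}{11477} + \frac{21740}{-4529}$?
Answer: $- \frac{148513280}{51979333} \approx -2.8572$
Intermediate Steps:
$\frac{22300}{11477} + \frac{21740}{-4529} = 22300 \cdot \frac{1}{11477} + 21740 \left(- \frac{1}{4529}\right) = \frac{22300}{11477} - \frac{21740}{4529} = - \frac{148513280}{51979333}$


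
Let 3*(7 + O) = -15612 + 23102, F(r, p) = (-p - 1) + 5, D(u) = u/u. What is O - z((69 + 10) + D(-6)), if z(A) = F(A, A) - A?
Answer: 7937/3 ≈ 2645.7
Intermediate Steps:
D(u) = 1
F(r, p) = 4 - p (F(r, p) = (-1 - p) + 5 = 4 - p)
z(A) = 4 - 2*A (z(A) = (4 - A) - A = 4 - 2*A)
O = 7469/3 (O = -7 + (-15612 + 23102)/3 = -7 + (1/3)*7490 = -7 + 7490/3 = 7469/3 ≈ 2489.7)
O - z((69 + 10) + D(-6)) = 7469/3 - (4 - 2*((69 + 10) + 1)) = 7469/3 - (4 - 2*(79 + 1)) = 7469/3 - (4 - 2*80) = 7469/3 - (4 - 160) = 7469/3 - 1*(-156) = 7469/3 + 156 = 7937/3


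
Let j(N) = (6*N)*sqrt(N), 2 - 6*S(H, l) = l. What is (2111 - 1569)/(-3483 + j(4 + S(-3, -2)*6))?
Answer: -209754/1345873 - 17344*sqrt(2)/4037619 ≈ -0.16192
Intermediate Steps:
S(H, l) = 1/3 - l/6
j(N) = 6*N**(3/2)
(2111 - 1569)/(-3483 + j(4 + S(-3, -2)*6)) = (2111 - 1569)/(-3483 + 6*(4 + (1/3 - 1/6*(-2))*6)**(3/2)) = 542/(-3483 + 6*(4 + (1/3 + 1/3)*6)**(3/2)) = 542/(-3483 + 6*(4 + (2/3)*6)**(3/2)) = 542/(-3483 + 6*(4 + 4)**(3/2)) = 542/(-3483 + 6*8**(3/2)) = 542/(-3483 + 6*(16*sqrt(2))) = 542/(-3483 + 96*sqrt(2))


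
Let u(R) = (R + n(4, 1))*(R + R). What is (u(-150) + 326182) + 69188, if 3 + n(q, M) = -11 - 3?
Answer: 445470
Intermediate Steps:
n(q, M) = -17 (n(q, M) = -3 + (-11 - 3) = -3 - 14 = -17)
u(R) = 2*R*(-17 + R) (u(R) = (R - 17)*(R + R) = (-17 + R)*(2*R) = 2*R*(-17 + R))
(u(-150) + 326182) + 69188 = (2*(-150)*(-17 - 150) + 326182) + 69188 = (2*(-150)*(-167) + 326182) + 69188 = (50100 + 326182) + 69188 = 376282 + 69188 = 445470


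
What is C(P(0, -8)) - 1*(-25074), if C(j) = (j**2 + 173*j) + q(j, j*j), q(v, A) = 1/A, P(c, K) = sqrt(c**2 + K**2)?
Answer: 1697409/64 ≈ 26522.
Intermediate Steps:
P(c, K) = sqrt(K**2 + c**2)
C(j) = j**(-2) + j**2 + 173*j (C(j) = (j**2 + 173*j) + 1/(j*j) = (j**2 + 173*j) + 1/(j**2) = (j**2 + 173*j) + j**(-2) = j**(-2) + j**2 + 173*j)
C(P(0, -8)) - 1*(-25074) = (1 + (sqrt((-8)**2 + 0**2))**3*(173 + sqrt((-8)**2 + 0**2)))/(sqrt((-8)**2 + 0**2))**2 - 1*(-25074) = (1 + (sqrt(64 + 0))**3*(173 + sqrt(64 + 0)))/(sqrt(64 + 0))**2 + 25074 = (1 + (sqrt(64))**3*(173 + sqrt(64)))/(sqrt(64))**2 + 25074 = (1 + 8**3*(173 + 8))/8**2 + 25074 = (1 + 512*181)/64 + 25074 = (1 + 92672)/64 + 25074 = (1/64)*92673 + 25074 = 92673/64 + 25074 = 1697409/64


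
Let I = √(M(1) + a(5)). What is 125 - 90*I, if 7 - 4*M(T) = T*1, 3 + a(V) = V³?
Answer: 125 - 45*√494 ≈ -875.17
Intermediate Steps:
a(V) = -3 + V³
M(T) = 7/4 - T/4
I = √494/2 (I = √((7/4 - ¼*1) + (-3 + 5³)) = √((7/4 - ¼) + (-3 + 125)) = √(3/2 + 122) = √(247/2) = √494/2 ≈ 11.113)
125 - 90*I = 125 - 45*√494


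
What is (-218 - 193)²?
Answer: 168921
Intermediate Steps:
(-218 - 193)² = (-411)² = 168921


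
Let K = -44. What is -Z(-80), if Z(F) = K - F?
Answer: -36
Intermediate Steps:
Z(F) = -44 - F
-Z(-80) = -(-44 - 1*(-80)) = -(-44 + 80) = -1*36 = -36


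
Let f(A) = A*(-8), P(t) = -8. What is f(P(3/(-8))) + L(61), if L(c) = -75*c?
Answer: -4511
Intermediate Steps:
f(A) = -8*A
f(P(3/(-8))) + L(61) = -8*(-8) - 75*61 = 64 - 4575 = -4511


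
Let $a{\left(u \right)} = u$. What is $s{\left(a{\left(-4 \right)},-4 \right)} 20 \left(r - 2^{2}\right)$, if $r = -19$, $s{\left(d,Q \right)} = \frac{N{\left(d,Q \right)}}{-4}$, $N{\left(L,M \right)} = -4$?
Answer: $-460$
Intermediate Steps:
$s{\left(d,Q \right)} = 1$ ($s{\left(d,Q \right)} = - \frac{4}{-4} = \left(-4\right) \left(- \frac{1}{4}\right) = 1$)
$s{\left(a{\left(-4 \right)},-4 \right)} 20 \left(r - 2^{2}\right) = 1 \cdot 20 \left(-19 - 2^{2}\right) = 20 \left(-19 - 4\right) = 20 \left(-23\right) = -460$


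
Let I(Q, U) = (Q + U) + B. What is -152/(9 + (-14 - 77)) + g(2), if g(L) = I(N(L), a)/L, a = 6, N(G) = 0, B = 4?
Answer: 281/41 ≈ 6.8537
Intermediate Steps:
I(Q, U) = 4 + Q + U (I(Q, U) = (Q + U) + 4 = 4 + Q + U)
g(L) = 10/L (g(L) = (4 + 0 + 6)/L = 10/L)
-152/(9 + (-14 - 77)) + g(2) = -152/(9 + (-14 - 77)) + 10/2 = -152/(9 - 91) + 10*(½) = -152/(-82) + 5 = -152*(-1/82) + 5 = 76/41 + 5 = 281/41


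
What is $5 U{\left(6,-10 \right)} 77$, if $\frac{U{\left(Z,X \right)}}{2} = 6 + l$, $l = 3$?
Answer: $6930$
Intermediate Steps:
$U{\left(Z,X \right)} = 18$ ($U{\left(Z,X \right)} = 2 \left(6 + 3\right) = 2 \cdot 9 = 18$)
$5 U{\left(6,-10 \right)} 77 = 5 \cdot 18 \cdot 77 = 90 \cdot 77 = 6930$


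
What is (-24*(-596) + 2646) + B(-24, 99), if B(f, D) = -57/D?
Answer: 559331/33 ≈ 16949.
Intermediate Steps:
B(f, D) = -57/D
(-24*(-596) + 2646) + B(-24, 99) = (-24*(-596) + 2646) - 57/99 = (14304 + 2646) - 57*1/99 = 16950 - 19/33 = 559331/33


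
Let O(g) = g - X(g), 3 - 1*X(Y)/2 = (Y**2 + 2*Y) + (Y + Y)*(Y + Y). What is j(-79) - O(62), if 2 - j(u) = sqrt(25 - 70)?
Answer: -38742 - 3*I*sqrt(5) ≈ -38742.0 - 6.7082*I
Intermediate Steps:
X(Y) = 6 - 10*Y**2 - 4*Y (X(Y) = 6 - 2*((Y**2 + 2*Y) + (Y + Y)*(Y + Y)) = 6 - 2*((Y**2 + 2*Y) + (2*Y)*(2*Y)) = 6 - 2*((Y**2 + 2*Y) + 4*Y**2) = 6 - 2*(2*Y + 5*Y**2) = 6 + (-10*Y**2 - 4*Y) = 6 - 10*Y**2 - 4*Y)
j(u) = 2 - 3*I*sqrt(5) (j(u) = 2 - sqrt(25 - 70) = 2 - sqrt(-45) = 2 - 3*I*sqrt(5))
O(g) = -6 + 5*g + 10*g**2 (O(g) = g - (6 - 10*g**2 - 4*g) = g + (-6 + 4*g + 10*g**2) = -6 + 5*g + 10*g**2)
j(-79) - O(62) = (2 - 3*I*sqrt(5)) - (-6 + 5*62 + 10*62**2) = (2 - 3*I*sqrt(5)) - (-6 + 310 + 10*3844) = (2 - 3*I*sqrt(5)) - (-6 + 310 + 38440) = (2 - 3*I*sqrt(5)) - 1*38744 = (2 - 3*I*sqrt(5)) - 38744 = -38742 - 3*I*sqrt(5)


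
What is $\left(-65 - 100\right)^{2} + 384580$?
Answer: $411805$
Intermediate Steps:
$\left(-65 - 100\right)^{2} + 384580 = \left(-165\right)^{2} + 384580 = 27225 + 384580 = 411805$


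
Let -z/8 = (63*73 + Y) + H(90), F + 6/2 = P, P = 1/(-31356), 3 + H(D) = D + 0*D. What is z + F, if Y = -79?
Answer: -1155750805/31356 ≈ -36859.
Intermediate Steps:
H(D) = -3 + D (H(D) = -3 + (D + 0*D) = -3 + (D + 0) = -3 + D)
P = -1/31356 ≈ -3.1892e-5
F = -94069/31356 (F = -3 - 1/31356 = -94069/31356 ≈ -3.0000)
z = -36856 (z = -8*((63*73 - 79) + (-3 + 90)) = -8*((4599 - 79) + 87) = -8*(4520 + 87) = -8*4607 = -36856)
z + F = -36856 - 94069/31356 = -1155750805/31356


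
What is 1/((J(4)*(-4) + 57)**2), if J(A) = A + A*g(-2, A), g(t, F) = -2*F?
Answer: 1/28561 ≈ 3.5013e-5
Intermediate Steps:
J(A) = A - 2*A**2 (J(A) = A + A*(-2*A) = A - 2*A**2)
1/((J(4)*(-4) + 57)**2) = 1/(((4*(1 - 2*4))*(-4) + 57)**2) = 1/(((4*(1 - 8))*(-4) + 57)**2) = 1/(((4*(-7))*(-4) + 57)**2) = 1/((-28*(-4) + 57)**2) = 1/((112 + 57)**2) = 1/(169**2) = 1/28561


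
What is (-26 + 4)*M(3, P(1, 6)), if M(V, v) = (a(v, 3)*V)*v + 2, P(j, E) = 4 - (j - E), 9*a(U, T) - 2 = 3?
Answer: -374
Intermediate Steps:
a(U, T) = 5/9 (a(U, T) = 2/9 + (1/9)*3 = 2/9 + 1/3 = 5/9)
P(j, E) = 4 + E - j (P(j, E) = 4 + (E - j) = 4 + E - j)
M(V, v) = 2 + 5*V*v/9 (M(V, v) = (5*V/9)*v + 2 = 5*V*v/9 + 2 = 2 + 5*V*v/9)
(-26 + 4)*M(3, P(1, 6)) = (-26 + 4)*(2 + (5/9)*3*(4 + 6 - 1*1)) = -22*(2 + (5/9)*3*(4 + 6 - 1)) = -22*(2 + (5/9)*3*9) = -22*(2 + 15) = -22*17 = -374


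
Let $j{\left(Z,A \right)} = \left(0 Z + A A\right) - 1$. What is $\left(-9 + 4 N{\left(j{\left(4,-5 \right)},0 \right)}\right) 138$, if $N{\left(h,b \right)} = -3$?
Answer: $-2898$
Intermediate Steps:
$j{\left(Z,A \right)} = -1 + A^{2}$ ($j{\left(Z,A \right)} = \left(0 + A^{2}\right) - 1 = A^{2} - 1 = -1 + A^{2}$)
$\left(-9 + 4 N{\left(j{\left(4,-5 \right)},0 \right)}\right) 138 = \left(-9 + 4 \left(-3\right)\right) 138 = \left(-9 - 12\right) 138 = \left(-21\right) 138 = -2898$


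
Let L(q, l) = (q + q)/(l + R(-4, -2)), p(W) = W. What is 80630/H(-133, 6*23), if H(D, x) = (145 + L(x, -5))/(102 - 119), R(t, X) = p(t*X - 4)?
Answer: 1370710/131 ≈ 10463.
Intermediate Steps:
R(t, X) = -4 + X*t (R(t, X) = t*X - 4 = X*t - 4 = -4 + X*t)
L(q, l) = 2*q/(4 + l) (L(q, l) = (q + q)/(l + (-4 - 2*(-4))) = (2*q)/(l + (-4 + 8)) = (2*q)/(l + 4) = (2*q)/(4 + l) = 2*q/(4 + l))
H(D, x) = -145/17 + 2*x/17 (H(D, x) = (145 + 2*x/(4 - 5))/(102 - 119) = (145 + 2*x/(-1))/(-17) = (145 + 2*x*(-1))*(-1/17) = (145 - 2*x)*(-1/17) = -145/17 + 2*x/17)
80630/H(-133, 6*23) = 80630/(-145/17 + 2*(6*23)/17) = 80630/(-145/17 + (2/17)*138) = 80630/(-145/17 + 276/17) = 80630/(131/17) = 80630*(17/131) = 1370710/131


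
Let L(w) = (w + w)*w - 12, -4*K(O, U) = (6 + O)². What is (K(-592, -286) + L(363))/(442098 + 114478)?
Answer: 177677/556576 ≈ 0.31923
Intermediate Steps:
K(O, U) = -(6 + O)²/4
L(w) = -12 + 2*w² (L(w) = (2*w)*w - 12 = 2*w² - 12 = -12 + 2*w²)
(K(-592, -286) + L(363))/(442098 + 114478) = (-(6 - 592)²/4 + (-12 + 2*363²))/(442098 + 114478) = (-¼*(-586)² + (-12 + 2*131769))/556576 = (-¼*343396 + (-12 + 263538))*(1/556576) = (-85849 + 263526)*(1/556576) = 177677*(1/556576) = 177677/556576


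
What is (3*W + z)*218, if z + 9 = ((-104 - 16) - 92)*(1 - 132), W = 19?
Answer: 6064760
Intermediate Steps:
z = 27763 (z = -9 + ((-104 - 16) - 92)*(1 - 132) = -9 + (-120 - 92)*(-131) = -9 - 212*(-131) = -9 + 27772 = 27763)
(3*W + z)*218 = (3*19 + 27763)*218 = (57 + 27763)*218 = 27820*218 = 6064760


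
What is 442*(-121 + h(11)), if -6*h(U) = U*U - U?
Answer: -184756/3 ≈ -61585.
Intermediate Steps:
h(U) = -U²/6 + U/6 (h(U) = -(U*U - U)/6 = -(U² - U)/6 = -U²/6 + U/6)
442*(-121 + h(11)) = 442*(-121 + (⅙)*11*(1 - 1*11)) = 442*(-121 + (⅙)*11*(1 - 11)) = 442*(-121 + (⅙)*11*(-10)) = 442*(-121 - 55/3) = 442*(-418/3) = -184756/3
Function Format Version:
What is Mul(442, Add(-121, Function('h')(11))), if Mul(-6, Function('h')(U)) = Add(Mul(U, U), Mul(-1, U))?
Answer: Rational(-184756, 3) ≈ -61585.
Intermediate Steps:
Function('h')(U) = Add(Mul(Rational(-1, 6), Pow(U, 2)), Mul(Rational(1, 6), U)) (Function('h')(U) = Mul(Rational(-1, 6), Add(Mul(U, U), Mul(-1, U))) = Mul(Rational(-1, 6), Add(Pow(U, 2), Mul(-1, U))) = Add(Mul(Rational(-1, 6), Pow(U, 2)), Mul(Rational(1, 6), U)))
Mul(442, Add(-121, Function('h')(11))) = Mul(442, Add(-121, Mul(Rational(1, 6), 11, Add(1, Mul(-1, 11))))) = Mul(442, Add(-121, Mul(Rational(1, 6), 11, Add(1, -11)))) = Mul(442, Add(-121, Mul(Rational(1, 6), 11, -10))) = Mul(442, Add(-121, Rational(-55, 3))) = Mul(442, Rational(-418, 3)) = Rational(-184756, 3)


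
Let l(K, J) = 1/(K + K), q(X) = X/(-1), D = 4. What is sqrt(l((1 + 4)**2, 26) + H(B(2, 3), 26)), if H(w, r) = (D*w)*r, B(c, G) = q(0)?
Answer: sqrt(2)/10 ≈ 0.14142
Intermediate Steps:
q(X) = -X (q(X) = X*(-1) = -X)
B(c, G) = 0 (B(c, G) = -1*0 = 0)
l(K, J) = 1/(2*K)
H(w, r) = 4*r*w (H(w, r) = (4*w)*r = 4*r*w)
sqrt(l((1 + 4)**2, 26) + H(B(2, 3), 26)) = sqrt(1/(2*((1 + 4)**2)) + 4*26*0) = sqrt(1/(2*(5**2)) + 0) = sqrt((1/2)/25 + 0) = sqrt((1/2)*(1/25) + 0) = sqrt(1/50 + 0) = sqrt(1/50) = sqrt(2)/10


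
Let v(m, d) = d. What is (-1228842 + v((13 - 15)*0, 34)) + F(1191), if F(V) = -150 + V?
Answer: -1227767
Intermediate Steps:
(-1228842 + v((13 - 15)*0, 34)) + F(1191) = (-1228842 + 34) + (-150 + 1191) = -1228808 + 1041 = -1227767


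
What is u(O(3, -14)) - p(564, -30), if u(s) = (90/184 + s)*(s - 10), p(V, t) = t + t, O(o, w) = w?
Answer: 8838/23 ≈ 384.26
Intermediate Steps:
p(V, t) = 2*t
u(s) = (-10 + s)*(45/92 + s) (u(s) = (90*(1/184) + s)*(-10 + s) = (45/92 + s)*(-10 + s) = (-10 + s)*(45/92 + s))
u(O(3, -14)) - p(564, -30) = (-225/46 + (-14)**2 - 875/92*(-14)) - 2*(-30) = (-225/46 + 196 + 6125/46) - 1*(-60) = 7458/23 + 60 = 8838/23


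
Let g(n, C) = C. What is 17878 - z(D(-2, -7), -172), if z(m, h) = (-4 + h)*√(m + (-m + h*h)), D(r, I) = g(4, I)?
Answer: 48150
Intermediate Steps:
D(r, I) = I
z(m, h) = √(h²)*(-4 + h) (z(m, h) = (-4 + h)*√(m + (-m + h²)) = (-4 + h)*√(m + (h² - m)) = (-4 + h)*√(h²) = √(h²)*(-4 + h))
17878 - z(D(-2, -7), -172) = 17878 - √((-172)²)*(-4 - 172) = 17878 - √29584*(-176) = 17878 - 172*(-176) = 17878 - 1*(-30272) = 17878 + 30272 = 48150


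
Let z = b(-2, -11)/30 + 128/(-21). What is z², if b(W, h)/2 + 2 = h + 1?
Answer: 524176/11025 ≈ 47.544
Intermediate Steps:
b(W, h) = -2 + 2*h (b(W, h) = -4 + 2*(h + 1) = -4 + 2*(1 + h) = -4 + (2 + 2*h) = -2 + 2*h)
z = -724/105 (z = (-2 + 2*(-11))/30 + 128/(-21) = (-2 - 22)*(1/30) + 128*(-1/21) = -24*1/30 - 128/21 = -⅘ - 128/21 = -724/105 ≈ -6.8952)
z² = (-724/105)² = 524176/11025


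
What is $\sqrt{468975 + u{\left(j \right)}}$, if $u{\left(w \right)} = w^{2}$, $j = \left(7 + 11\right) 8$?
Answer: $\sqrt{489711} \approx 699.79$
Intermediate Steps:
$j = 144$ ($j = 18 \cdot 8 = 144$)
$\sqrt{468975 + u{\left(j \right)}} = \sqrt{468975 + 144^{2}} = \sqrt{468975 + 20736} = \sqrt{489711}$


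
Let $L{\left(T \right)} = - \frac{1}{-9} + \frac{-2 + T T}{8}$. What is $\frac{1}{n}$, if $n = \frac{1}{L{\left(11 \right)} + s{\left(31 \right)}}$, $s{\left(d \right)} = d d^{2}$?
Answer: $\frac{2146031}{72} \approx 29806.0$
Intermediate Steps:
$s{\left(d \right)} = d^{3}$
$L{\left(T \right)} = - \frac{5}{36} + \frac{T^{2}}{8}$ ($L{\left(T \right)} = \left(-1\right) \left(- \frac{1}{9}\right) + \left(-2 + T^{2}\right) \frac{1}{8} = \frac{1}{9} + \left(- \frac{1}{4} + \frac{T^{2}}{8}\right) = - \frac{5}{36} + \frac{T^{2}}{8}$)
$n = \frac{72}{2146031}$ ($n = \frac{1}{\left(- \frac{5}{36} + \frac{11^{2}}{8}\right) + 31^{3}} = \frac{1}{\left(- \frac{5}{36} + \frac{1}{8} \cdot 121\right) + 29791} = \frac{1}{\left(- \frac{5}{36} + \frac{121}{8}\right) + 29791} = \frac{1}{\frac{1079}{72} + 29791} = \frac{1}{\frac{2146031}{72}} = \frac{72}{2146031} \approx 3.355 \cdot 10^{-5}$)
$\frac{1}{n} = \frac{1}{\frac{72}{2146031}} = \frac{2146031}{72}$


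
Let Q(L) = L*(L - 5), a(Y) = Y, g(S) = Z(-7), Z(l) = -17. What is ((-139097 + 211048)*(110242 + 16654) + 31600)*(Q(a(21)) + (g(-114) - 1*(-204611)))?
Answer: 1871077644881280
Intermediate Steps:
g(S) = -17
Q(L) = L*(-5 + L)
((-139097 + 211048)*(110242 + 16654) + 31600)*(Q(a(21)) + (g(-114) - 1*(-204611))) = ((-139097 + 211048)*(110242 + 16654) + 31600)*(21*(-5 + 21) + (-17 - 1*(-204611))) = (71951*126896 + 31600)*(21*16 + (-17 + 204611)) = (9130294096 + 31600)*(336 + 204594) = 9130325696*204930 = 1871077644881280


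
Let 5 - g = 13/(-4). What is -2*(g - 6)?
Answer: -9/2 ≈ -4.5000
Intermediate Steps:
g = 33/4 (g = 5 - 13/(-4) = 5 - 13*(-1)/4 = 5 - 1*(-13/4) = 5 + 13/4 = 33/4 ≈ 8.2500)
-2*(g - 6) = -2*(33/4 - 6) = -2*9/4 = -9/2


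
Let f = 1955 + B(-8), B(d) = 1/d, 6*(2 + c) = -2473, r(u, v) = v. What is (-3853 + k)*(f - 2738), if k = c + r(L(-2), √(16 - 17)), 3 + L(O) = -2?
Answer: 160402795/48 - 6265*I/8 ≈ 3.3417e+6 - 783.13*I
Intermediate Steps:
L(O) = -5 (L(O) = -3 - 2 = -5)
c = -2485/6 (c = -2 + (⅙)*(-2473) = -2 - 2473/6 = -2485/6 ≈ -414.17)
f = 15639/8 (f = 1955 + 1/(-8) = 1955 - ⅛ = 15639/8 ≈ 1954.9)
k = -2485/6 + I (k = -2485/6 + √(16 - 17) = -2485/6 + √(-1) = -2485/6 + I ≈ -414.17 + 1.0*I)
(-3853 + k)*(f - 2738) = (-3853 + (-2485/6 + I))*(15639/8 - 2738) = (-25603/6 + I)*(-6265/8) = 160402795/48 - 6265*I/8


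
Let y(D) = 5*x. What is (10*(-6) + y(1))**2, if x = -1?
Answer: 4225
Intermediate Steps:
y(D) = -5 (y(D) = 5*(-1) = -5)
(10*(-6) + y(1))**2 = (10*(-6) - 5)**2 = (-60 - 5)**2 = (-65)**2 = 4225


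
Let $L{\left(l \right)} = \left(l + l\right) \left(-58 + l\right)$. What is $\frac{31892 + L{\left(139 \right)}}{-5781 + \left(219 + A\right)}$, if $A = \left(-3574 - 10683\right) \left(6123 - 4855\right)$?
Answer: $- \frac{27205}{9041719} \approx -0.0030088$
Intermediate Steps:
$A = -18077876$ ($A = \left(-14257\right) 1268 = -18077876$)
$L{\left(l \right)} = 2 l \left(-58 + l\right)$
$\frac{31892 + L{\left(139 \right)}}{-5781 + \left(219 + A\right)} = \frac{31892 + 2 \cdot 139 \left(-58 + 139\right)}{-5781 + \left(219 - 18077876\right)} = \frac{31892 + 2 \cdot 139 \cdot 81}{-5781 - 18077657} = \frac{31892 + 22518}{-18083438} = 54410 \left(- \frac{1}{18083438}\right) = - \frac{27205}{9041719}$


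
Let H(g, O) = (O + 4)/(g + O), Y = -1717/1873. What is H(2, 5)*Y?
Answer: -15453/13111 ≈ -1.1786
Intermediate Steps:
Y = -1717/1873 (Y = -1717*1/1873 = -1717/1873 ≈ -0.91671)
H(g, O) = (4 + O)/(O + g)
H(2, 5)*Y = ((4 + 5)/(5 + 2))*(-1717/1873) = (9/7)*(-1717/1873) = -15453/13111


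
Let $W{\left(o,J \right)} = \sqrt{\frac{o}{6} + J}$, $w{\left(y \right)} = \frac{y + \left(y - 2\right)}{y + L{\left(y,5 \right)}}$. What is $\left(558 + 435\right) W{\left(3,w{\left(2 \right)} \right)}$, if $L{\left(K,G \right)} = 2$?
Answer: $993$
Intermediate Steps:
$w{\left(y \right)} = \frac{-2 + 2 y}{2 + y}$ ($w{\left(y \right)} = \frac{y + \left(y - 2\right)}{y + 2} = \frac{y + \left(y - 2\right)}{2 + y} = \frac{y + \left(-2 + y\right)}{2 + y} = \frac{-2 + 2 y}{2 + y}$)
$W{\left(o,J \right)} = \sqrt{J + \frac{o}{6}}$ ($W{\left(o,J \right)} = \sqrt{o \frac{1}{6} + J} = \sqrt{\frac{o}{6} + J} = \sqrt{J + \frac{o}{6}}$)
$\left(558 + 435\right) W{\left(3,w{\left(2 \right)} \right)} = \left(558 + 435\right) \frac{\sqrt{6 \cdot 3 + 36 \frac{2 \left(-1 + 2\right)}{2 + 2}}}{6} = 993 \frac{\sqrt{18 + 36 \cdot 2 \cdot \frac{1}{4} \cdot 1}}{6} = 993 \frac{\sqrt{18 + 36 \cdot \frac{1}{2}}}{6} = 993 \frac{\sqrt{18 + 18}}{6} = 993 \frac{\sqrt{36}}{6} = 993 \cdot \frac{1}{6} \cdot 6 = 993 \cdot 1 = 993$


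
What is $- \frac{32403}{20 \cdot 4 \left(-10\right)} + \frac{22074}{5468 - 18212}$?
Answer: $\frac{16470193}{424800} \approx 38.772$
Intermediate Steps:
$- \frac{32403}{20 \cdot 4 \left(-10\right)} + \frac{22074}{5468 - 18212} = - \frac{32403}{80 \left(-10\right)} + \frac{22074}{5468 - 18212} = - \frac{32403}{-800} + \frac{22074}{-12744} = \left(-32403\right) \left(- \frac{1}{800}\right) + 22074 \left(- \frac{1}{12744}\right) = \frac{32403}{800} - \frac{3679}{2124} = \frac{16470193}{424800}$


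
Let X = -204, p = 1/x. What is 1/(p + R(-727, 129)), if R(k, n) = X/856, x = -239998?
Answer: -12839893/3060028 ≈ -4.1960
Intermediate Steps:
p = -1/239998 (p = 1/(-239998) = -1/239998 ≈ -4.1667e-6)
R(k, n) = -51/214 (R(k, n) = -204/856 = -204*1/856 = -51/214)
1/(p + R(-727, 129)) = 1/(-1/239998 - 51/214) = 1/(-3060028/12839893) = -12839893/3060028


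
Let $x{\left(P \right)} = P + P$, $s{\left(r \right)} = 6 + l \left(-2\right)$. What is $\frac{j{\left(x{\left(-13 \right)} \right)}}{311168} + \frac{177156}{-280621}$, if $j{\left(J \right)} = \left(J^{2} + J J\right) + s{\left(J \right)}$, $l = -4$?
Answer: $- \frac{2488270451}{3969103424} \approx -0.62691$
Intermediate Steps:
$s{\left(r \right)} = 14$ ($s{\left(r \right)} = 6 - -8 = 6 + 8 = 14$)
$x{\left(P \right)} = 2 P$
$j{\left(J \right)} = 14 + 2 J^{2}$ ($j{\left(J \right)} = \left(J^{2} + J J\right) + 14 = \left(J^{2} + J^{2}\right) + 14 = 2 J^{2} + 14 = 14 + 2 J^{2}$)
$\frac{j{\left(x{\left(-13 \right)} \right)}}{311168} + \frac{177156}{-280621} = \frac{14 + 2 \left(2 \left(-13\right)\right)^{2}}{311168} + \frac{177156}{-280621} = \left(14 + 2 \left(-26\right)^{2}\right) \frac{1}{311168} + 177156 \left(- \frac{1}{280621}\right) = \left(14 + 2 \cdot 676\right) \frac{1}{311168} - \frac{177156}{280621} = \left(14 + 1352\right) \frac{1}{311168} - \frac{177156}{280621} = 1366 \cdot \frac{1}{311168} - \frac{177156}{280621} = \frac{683}{155584} - \frac{177156}{280621} = - \frac{2488270451}{3969103424}$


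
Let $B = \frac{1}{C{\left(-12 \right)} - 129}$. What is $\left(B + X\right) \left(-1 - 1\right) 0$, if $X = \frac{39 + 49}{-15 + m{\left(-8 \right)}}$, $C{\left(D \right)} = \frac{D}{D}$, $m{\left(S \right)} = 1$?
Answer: $0$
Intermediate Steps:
$C{\left(D \right)} = 1$
$B = - \frac{1}{128}$ ($B = \frac{1}{1 - 129} = \frac{1}{-128} = - \frac{1}{128} \approx -0.0078125$)
$X = - \frac{44}{7}$ ($X = \frac{39 + 49}{-15 + 1} = \frac{88}{-14} = 88 \left(- \frac{1}{14}\right) = - \frac{44}{7} \approx -6.2857$)
$\left(B + X\right) \left(-1 - 1\right) 0 = \left(- \frac{1}{128} - \frac{44}{7}\right) \left(-1 - 1\right) 0 = - \frac{5639 \left(\left(-2\right) 0\right)}{896} = \left(- \frac{5639}{896}\right) 0 = 0$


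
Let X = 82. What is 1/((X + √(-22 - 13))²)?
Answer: (82 + I*√35)⁻² ≈ 0.00014642 - 2.1238e-5*I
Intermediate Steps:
1/((X + √(-22 - 13))²) = 1/((82 + √(-22 - 13))²) = 1/((82 + √(-35))²) = 1/((82 + I*√35)²) = (82 + I*√35)⁻²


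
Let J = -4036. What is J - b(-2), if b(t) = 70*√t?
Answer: -4036 - 70*I*√2 ≈ -4036.0 - 98.995*I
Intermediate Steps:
J - b(-2) = -4036 - 70*√(-2) = -4036 - 70*I*√2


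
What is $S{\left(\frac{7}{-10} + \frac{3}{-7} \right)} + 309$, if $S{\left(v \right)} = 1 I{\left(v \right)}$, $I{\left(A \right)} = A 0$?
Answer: $309$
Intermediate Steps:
$I{\left(A \right)} = 0$
$S{\left(v \right)} = 0$ ($S{\left(v \right)} = 1 \cdot 0 = 0$)
$S{\left(\frac{7}{-10} + \frac{3}{-7} \right)} + 309 = 0 + 309 = 309$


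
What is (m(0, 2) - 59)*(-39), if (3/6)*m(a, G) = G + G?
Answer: 1989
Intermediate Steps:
m(a, G) = 4*G (m(a, G) = 2*(G + G) = 2*(2*G) = 4*G)
(m(0, 2) - 59)*(-39) = (4*2 - 59)*(-39) = (8 - 59)*(-39) = -51*(-39) = 1989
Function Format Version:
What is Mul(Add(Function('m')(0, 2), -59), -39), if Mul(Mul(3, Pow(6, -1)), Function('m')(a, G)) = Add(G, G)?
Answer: 1989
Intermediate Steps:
Function('m')(a, G) = Mul(4, G) (Function('m')(a, G) = Mul(2, Add(G, G)) = Mul(2, Mul(2, G)) = Mul(4, G))
Mul(Add(Function('m')(0, 2), -59), -39) = Mul(Add(Mul(4, 2), -59), -39) = Mul(Add(8, -59), -39) = Mul(-51, -39) = 1989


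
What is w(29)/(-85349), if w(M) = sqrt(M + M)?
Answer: -sqrt(58)/85349 ≈ -8.9231e-5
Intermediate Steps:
w(M) = sqrt(2)*sqrt(M) (w(M) = sqrt(2*M) = sqrt(2)*sqrt(M))
w(29)/(-85349) = (sqrt(2)*sqrt(29))/(-85349) = sqrt(58)*(-1/85349) = -sqrt(58)/85349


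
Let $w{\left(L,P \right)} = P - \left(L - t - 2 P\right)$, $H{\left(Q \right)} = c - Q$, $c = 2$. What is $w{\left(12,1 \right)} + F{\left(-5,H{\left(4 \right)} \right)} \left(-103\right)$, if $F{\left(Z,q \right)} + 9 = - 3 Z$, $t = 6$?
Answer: $-621$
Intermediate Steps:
$H{\left(Q \right)} = 2 - Q$
$F{\left(Z,q \right)} = -9 - 3 Z$
$w{\left(L,P \right)} = 6 - L + 3 P$ ($w{\left(L,P \right)} = P - \left(-6 + L - 2 P\right) = P + \left(6 - L + 2 P\right) = 6 - L + 3 P$)
$w{\left(12,1 \right)} + F{\left(-5,H{\left(4 \right)} \right)} \left(-103\right) = \left(6 - 12 + 3 \cdot 1\right) + \left(-9 - -15\right) \left(-103\right) = \left(6 - 12 + 3\right) + \left(-9 + 15\right) \left(-103\right) = -3 + 6 \left(-103\right) = -3 - 618 = -621$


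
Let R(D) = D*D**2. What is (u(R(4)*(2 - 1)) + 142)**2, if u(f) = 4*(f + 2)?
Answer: 164836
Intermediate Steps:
R(D) = D**3
u(f) = 8 + 4*f (u(f) = 4*(2 + f) = 8 + 4*f)
(u(R(4)*(2 - 1)) + 142)**2 = ((8 + 4*(4**3*(2 - 1))) + 142)**2 = ((8 + 4*(64*1)) + 142)**2 = ((8 + 4*64) + 142)**2 = ((8 + 256) + 142)**2 = (264 + 142)**2 = 406**2 = 164836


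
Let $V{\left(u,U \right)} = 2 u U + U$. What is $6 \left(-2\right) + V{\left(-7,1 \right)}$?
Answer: $-25$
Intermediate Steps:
$V{\left(u,U \right)} = U + 2 U u$ ($V{\left(u,U \right)} = 2 U u + U = U + 2 U u$)
$6 \left(-2\right) + V{\left(-7,1 \right)} = 6 \left(-2\right) + 1 \left(1 + 2 \left(-7\right)\right) = -12 + 1 \left(1 - 14\right) = -12 + 1 \left(-13\right) = -12 - 13 = -25$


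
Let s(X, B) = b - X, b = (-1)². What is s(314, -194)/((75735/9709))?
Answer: -3038917/75735 ≈ -40.126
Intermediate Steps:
b = 1
s(X, B) = 1 - X
s(314, -194)/((75735/9709)) = (1 - 1*314)/((75735/9709)) = (1 - 314)/((75735*(1/9709))) = -313/75735/9709 = -313*9709/75735 = -3038917/75735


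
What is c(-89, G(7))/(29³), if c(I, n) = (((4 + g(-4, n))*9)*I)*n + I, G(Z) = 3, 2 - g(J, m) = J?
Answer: -24119/24389 ≈ -0.98893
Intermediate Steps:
g(J, m) = 2 - J
c(I, n) = I + 90*I*n (c(I, n) = (((4 + (2 - 1*(-4)))*9)*I)*n + I = (((4 + (2 + 4))*9)*I)*n + I = (((4 + 6)*9)*I)*n + I = ((10*9)*I)*n + I = (90*I)*n + I = 90*I*n + I = I + 90*I*n)
c(-89, G(7))/(29³) = (-89*(1 + 90*3))/(29³) = -89*(1 + 270)/24389 = -89*271*(1/24389) = -24119*1/24389 = -24119/24389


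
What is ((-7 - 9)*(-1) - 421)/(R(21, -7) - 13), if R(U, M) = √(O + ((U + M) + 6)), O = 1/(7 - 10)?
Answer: 15795/448 + 405*√177/448 ≈ 47.284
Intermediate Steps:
O = -⅓ (O = 1/(-3) = -⅓ ≈ -0.33333)
R(U, M) = √(17/3 + M + U) (R(U, M) = √(-⅓ + ((U + M) + 6)) = √(-⅓ + ((M + U) + 6)) = √(-⅓ + (6 + M + U)) = √(17/3 + M + U))
((-7 - 9)*(-1) - 421)/(R(21, -7) - 13) = ((-7 - 9)*(-1) - 421)/(√(51 + 9*(-7) + 9*21)/3 - 13) = (-16*(-1) - 421)/(√(51 - 63 + 189)/3 - 13) = (16 - 421)/(√177/3 - 13) = -405/(-13 + √177/3)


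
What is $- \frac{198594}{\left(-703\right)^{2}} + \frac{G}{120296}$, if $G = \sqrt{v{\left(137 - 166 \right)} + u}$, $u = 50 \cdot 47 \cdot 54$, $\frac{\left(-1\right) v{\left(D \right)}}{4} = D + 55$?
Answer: $- \frac{198594}{494209} + \frac{\sqrt{31699}}{60148} \approx -0.39888$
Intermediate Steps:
$v{\left(D \right)} = -220 - 4 D$ ($v{\left(D \right)} = - 4 \left(D + 55\right) = - 4 \left(55 + D\right) = -220 - 4 D$)
$u = 126900$ ($u = 2350 \cdot 54 = 126900$)
$G = 2 \sqrt{31699}$ ($G = \sqrt{\left(-220 - 4 \left(137 - 166\right)\right) + 126900} = \sqrt{\left(-220 - -116\right) + 126900} = \sqrt{\left(-220 + 116\right) + 126900} = \sqrt{-104 + 126900} = \sqrt{126796} = 2 \sqrt{31699} \approx 356.08$)
$- \frac{198594}{\left(-703\right)^{2}} + \frac{G}{120296} = - \frac{198594}{\left(-703\right)^{2}} + \frac{2 \sqrt{31699}}{120296} = - \frac{198594}{494209} + 2 \sqrt{31699} \cdot \frac{1}{120296} = \left(-198594\right) \frac{1}{494209} + \frac{\sqrt{31699}}{60148} = - \frac{198594}{494209} + \frac{\sqrt{31699}}{60148}$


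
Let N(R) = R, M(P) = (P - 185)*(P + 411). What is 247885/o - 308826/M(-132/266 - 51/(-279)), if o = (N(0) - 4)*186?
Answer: -712779190732612589/2165706191186184 ≈ -329.12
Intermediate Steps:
M(P) = (-185 + P)*(411 + P)
o = -744 (o = (0 - 4)*186 = -4*186 = -744)
247885/o - 308826/M(-132/266 - 51/(-279)) = 247885/(-744) - 308826/(-76035 + (-132/266 - 51/(-279))² + 226*(-132/266 - 51/(-279))) = 247885*(-1/744) - 308826/(-76035 + (-132*1/266 - 51*(-1/279))² + 226*(-132*1/266 - 51*(-1/279))) = -247885/744 - 308826/(-76035 + (-66/133 + 17/93)² + 226*(-66/133 + 17/93)) = -247885/744 - 308826/(-76035 + (-3877/12369)² + 226*(-3877/12369)) = -247885/744 - 308826/(-76035 + 15031129/152992161 - 876202/12369) = -247885/744 - 308826/(-11643581673044/152992161) = -247885/744 - 308826*(-152992161/11643581673044) = -247885/744 + 23623978556493/5821790836522 = -712779190732612589/2165706191186184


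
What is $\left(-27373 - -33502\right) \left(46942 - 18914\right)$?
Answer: $171783612$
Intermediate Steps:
$\left(-27373 - -33502\right) \left(46942 - 18914\right) = \left(-27373 + 33502\right) 28028 = 6129 \cdot 28028 = 171783612$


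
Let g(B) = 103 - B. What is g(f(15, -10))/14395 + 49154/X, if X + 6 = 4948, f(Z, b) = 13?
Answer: 10114523/1016287 ≈ 9.9524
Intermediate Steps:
X = 4942 (X = -6 + 4948 = 4942)
g(f(15, -10))/14395 + 49154/X = (103 - 1*13)/14395 + 49154/4942 = (103 - 13)*(1/14395) + 49154*(1/4942) = 90*(1/14395) + 3511/353 = 18/2879 + 3511/353 = 10114523/1016287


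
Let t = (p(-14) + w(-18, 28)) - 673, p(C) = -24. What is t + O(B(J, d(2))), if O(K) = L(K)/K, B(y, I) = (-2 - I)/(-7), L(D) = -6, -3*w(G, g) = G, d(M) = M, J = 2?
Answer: -1403/2 ≈ -701.50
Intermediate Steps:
w(G, g) = -G/3
B(y, I) = 2/7 + I/7 (B(y, I) = (-2 - I)*(-1/7) = 2/7 + I/7)
O(K) = -6/K
t = -691 (t = (-24 - 1/3*(-18)) - 673 = (-24 + 6) - 673 = -18 - 673 = -691)
t + O(B(J, d(2))) = -691 - 6/(2/7 + (1/7)*2) = -691 - 6/(2/7 + 2/7) = -691 - 6/4/7 = -691 - 6*7/4 = -691 - 21/2 = -1403/2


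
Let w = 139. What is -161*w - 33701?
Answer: -56080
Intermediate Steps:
-161*w - 33701 = -161*139 - 33701 = -22379 - 33701 = -56080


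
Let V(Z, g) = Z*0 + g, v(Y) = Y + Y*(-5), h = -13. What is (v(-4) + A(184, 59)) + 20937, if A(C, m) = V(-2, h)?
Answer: 20940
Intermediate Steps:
v(Y) = -4*Y (v(Y) = Y - 5*Y = -4*Y)
V(Z, g) = g (V(Z, g) = 0 + g = g)
A(C, m) = -13
(v(-4) + A(184, 59)) + 20937 = (-4*(-4) - 13) + 20937 = (16 - 13) + 20937 = 3 + 20937 = 20940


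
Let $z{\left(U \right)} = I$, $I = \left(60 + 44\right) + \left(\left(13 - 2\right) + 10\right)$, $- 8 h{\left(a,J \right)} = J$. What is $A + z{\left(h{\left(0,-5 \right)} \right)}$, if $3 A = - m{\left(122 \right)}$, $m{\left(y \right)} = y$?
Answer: $\frac{253}{3} \approx 84.333$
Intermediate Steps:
$h{\left(a,J \right)} = - \frac{J}{8}$
$I = 125$ ($I = 104 + \left(11 + 10\right) = 104 + 21 = 125$)
$A = - \frac{122}{3}$ ($A = \frac{\left(-1\right) 122}{3} = \frac{1}{3} \left(-122\right) = - \frac{122}{3} \approx -40.667$)
$z{\left(U \right)} = 125$
$A + z{\left(h{\left(0,-5 \right)} \right)} = - \frac{122}{3} + 125 = \frac{253}{3}$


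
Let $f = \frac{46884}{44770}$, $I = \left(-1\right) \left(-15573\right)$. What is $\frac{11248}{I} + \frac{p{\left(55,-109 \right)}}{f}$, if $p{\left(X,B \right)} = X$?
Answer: $\frac{6478921297}{121687422} \approx 53.242$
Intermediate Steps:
$I = 15573$
$f = \frac{23442}{22385}$ ($f = 46884 \cdot \frac{1}{44770} = \frac{23442}{22385} \approx 1.0472$)
$\frac{11248}{I} + \frac{p{\left(55,-109 \right)}}{f} = \frac{11248}{15573} + \frac{55}{\frac{23442}{22385}} = 11248 \cdot \frac{1}{15573} + 55 \cdot \frac{22385}{23442} = \frac{11248}{15573} + \frac{1231175}{23442} = \frac{6478921297}{121687422}$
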